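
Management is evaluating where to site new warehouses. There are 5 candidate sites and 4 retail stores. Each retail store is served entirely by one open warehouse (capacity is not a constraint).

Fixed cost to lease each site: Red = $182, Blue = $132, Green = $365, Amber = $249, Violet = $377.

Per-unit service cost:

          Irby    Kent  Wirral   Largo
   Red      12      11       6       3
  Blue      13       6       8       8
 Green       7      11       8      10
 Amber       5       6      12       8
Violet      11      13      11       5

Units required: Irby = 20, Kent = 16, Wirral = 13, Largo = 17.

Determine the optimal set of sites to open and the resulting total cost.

For any fixed open set, each retail store goes to its cheapest open site; total = fixed + service.
{Red}: Irby→Red 12·20=240, Kent→Red 11·16=176, Wirral→Red 6·13=78, Largo→Red 3·17=51. Service 545; fixed 182; total 727.
{Blue}: service 596 + fixed 132 = 728
{Amber}: Irby→Amber 5·20=100, Kent→Amber 6·16=96, Wirral→Amber 12·13=156, Largo→Amber 8·17=136. Service 488; fixed 249; total 737.
{Red, Blue, Green, Amber, Violet}: Irby→Amber 5·20=100, Kent→Blue 6·16=96, Wirral→Red 6·13=78, Largo→Red 3·17=51. Service 325; fixed 1305; total 1630.
No other subset beats 727.

Open Red only; minimum total cost 727.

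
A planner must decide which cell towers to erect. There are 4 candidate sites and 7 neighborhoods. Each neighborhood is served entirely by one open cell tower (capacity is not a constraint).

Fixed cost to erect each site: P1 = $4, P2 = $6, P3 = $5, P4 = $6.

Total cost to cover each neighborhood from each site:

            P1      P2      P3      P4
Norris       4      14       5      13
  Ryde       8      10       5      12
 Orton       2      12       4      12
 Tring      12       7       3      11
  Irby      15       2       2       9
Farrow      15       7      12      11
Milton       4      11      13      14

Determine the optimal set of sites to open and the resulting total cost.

For any fixed open set, each neighborhood goes to its cheapest open site; total = fixed + service.
{P1, P3}: Norris→P1 4, Ryde→P3 5, Orton→P1 2, Tring→P3 3, Irby→P3 2, Farrow→P3 12, Milton→P1 4. Service 32; fixed 9; total 41.
{P1, P2, P3}: service 27 + fixed 15 = 42
{P1, P2}: Norris→P1 4, Ryde→P1 8, Orton→P1 2, Tring→P2 7, Irby→P2 2, Farrow→P2 7, Milton→P1 4. Service 34; fixed 10; total 44.
{P1, P2, P3, P4}: Norris→P1 4, Ryde→P3 5, Orton→P1 2, Tring→P3 3, Irby→P2 2, Farrow→P2 7, Milton→P1 4. Service 27; fixed 21; total 48.
(All 15 nonempty subsets were checked; P1 and P3 is lowest.)

Open P1 and P3; minimum total cost 41.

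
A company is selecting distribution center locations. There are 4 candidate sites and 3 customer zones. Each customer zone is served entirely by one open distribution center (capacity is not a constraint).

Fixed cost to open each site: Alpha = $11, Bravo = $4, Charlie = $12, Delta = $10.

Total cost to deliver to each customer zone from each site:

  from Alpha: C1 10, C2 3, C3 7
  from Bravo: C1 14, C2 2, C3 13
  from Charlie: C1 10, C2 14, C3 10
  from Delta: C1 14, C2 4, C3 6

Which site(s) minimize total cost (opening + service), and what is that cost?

For any fixed open set, each customer zone goes to its cheapest open site; total = fixed + service.
{Alpha}: C1→Alpha 10, C2→Alpha 3, C3→Alpha 7. Service 20; fixed 11; total 31.
{Bravo}: service 29 + fixed 4 = 33
{Alpha, Bravo}: service 19 + fixed 15 = 34
{Alpha, Bravo, Charlie, Delta}: service 18 + fixed 37 = 55
No other subset beats 31.

Open Alpha only; minimum total cost 31.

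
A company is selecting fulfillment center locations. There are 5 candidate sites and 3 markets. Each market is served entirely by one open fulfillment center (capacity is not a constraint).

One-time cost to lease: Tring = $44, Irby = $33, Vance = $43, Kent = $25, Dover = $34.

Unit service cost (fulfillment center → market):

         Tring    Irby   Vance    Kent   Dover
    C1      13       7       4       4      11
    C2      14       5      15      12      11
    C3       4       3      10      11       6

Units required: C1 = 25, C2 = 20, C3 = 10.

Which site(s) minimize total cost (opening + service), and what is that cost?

Open Irby and Kent; minimum total cost 288.

For any fixed open set, each market goes to its cheapest open site; total = fixed + service.
{Irby, Kent}: C1→Kent 4·25=100, C2→Irby 5·20=100, C3→Irby 3·10=30. Service 230; fixed 58; total 288.
{Irby, Vance}: service 230 + fixed 76 = 306
{Irby, Kent, Dover}: C1→Kent 4·25=100, C2→Irby 5·20=100, C3→Irby 3·10=30. Service 230; fixed 92; total 322.
{Tring, Irby, Vance, Kent, Dover}: service 230 + fixed 179 = 409
No other subset beats 288.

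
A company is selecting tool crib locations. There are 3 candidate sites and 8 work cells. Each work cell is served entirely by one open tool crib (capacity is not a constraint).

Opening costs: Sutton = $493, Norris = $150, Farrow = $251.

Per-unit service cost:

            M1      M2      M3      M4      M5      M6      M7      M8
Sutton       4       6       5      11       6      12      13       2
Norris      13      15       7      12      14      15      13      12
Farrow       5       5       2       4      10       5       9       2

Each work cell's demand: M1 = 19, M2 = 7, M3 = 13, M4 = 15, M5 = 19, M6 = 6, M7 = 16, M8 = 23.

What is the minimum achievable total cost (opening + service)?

Minimum total cost: 877

For any fixed open set, each work cell goes to its cheapest open site; total = fixed + service.
{Farrow}: M1→Farrow 5·19=95, M2→Farrow 5·7=35, M3→Farrow 2·13=26, M4→Farrow 4·15=60, M5→Farrow 10·19=190, M6→Farrow 5·6=30, M7→Farrow 9·16=144, M8→Farrow 2·23=46. Service 626; fixed 251; total 877.
{Norris, Farrow}: M1→Farrow 5·19=95, M2→Farrow 5·7=35, M3→Farrow 2·13=26, M4→Farrow 4·15=60, M5→Farrow 10·19=190, M6→Farrow 5·6=30, M7→Farrow 9·16=144, M8→Farrow 2·23=46. Service 626; fixed 401; total 1027.
{Sutton, Farrow}: M1→Sutton 4·19=76, M2→Farrow 5·7=35, M3→Farrow 2·13=26, M4→Farrow 4·15=60, M5→Sutton 6·19=114, M6→Farrow 5·6=30, M7→Farrow 9·16=144, M8→Sutton 2·23=46. Service 531; fixed 744; total 1275.
{Sutton, Norris, Farrow}: service 531 + fixed 894 = 1425
No other subset beats 877.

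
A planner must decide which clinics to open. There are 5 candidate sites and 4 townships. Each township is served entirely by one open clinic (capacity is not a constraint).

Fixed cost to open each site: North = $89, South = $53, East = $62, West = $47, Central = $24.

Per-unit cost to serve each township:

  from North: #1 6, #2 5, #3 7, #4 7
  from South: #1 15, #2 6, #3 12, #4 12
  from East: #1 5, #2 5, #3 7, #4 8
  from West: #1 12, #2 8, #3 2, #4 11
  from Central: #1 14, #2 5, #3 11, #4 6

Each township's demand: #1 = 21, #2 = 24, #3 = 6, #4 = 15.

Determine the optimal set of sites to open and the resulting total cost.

For any fixed open set, each township goes to its cheapest open site; total = fixed + service.
{East, Central}: #1→East 5·21=105, #2→East 5·24=120, #3→East 7·6=42, #4→Central 6·15=90. Service 357; fixed 86; total 443.
{East}: #1→East 5·21=105, #2→East 5·24=120, #3→East 7·6=42, #4→East 8·15=120. Service 387; fixed 62; total 449.
{East, West, Central}: service 327 + fixed 133 = 460
{North, South, East, West, Central}: service 327 + fixed 275 = 602
No other subset beats 443.

Open East and Central; minimum total cost 443.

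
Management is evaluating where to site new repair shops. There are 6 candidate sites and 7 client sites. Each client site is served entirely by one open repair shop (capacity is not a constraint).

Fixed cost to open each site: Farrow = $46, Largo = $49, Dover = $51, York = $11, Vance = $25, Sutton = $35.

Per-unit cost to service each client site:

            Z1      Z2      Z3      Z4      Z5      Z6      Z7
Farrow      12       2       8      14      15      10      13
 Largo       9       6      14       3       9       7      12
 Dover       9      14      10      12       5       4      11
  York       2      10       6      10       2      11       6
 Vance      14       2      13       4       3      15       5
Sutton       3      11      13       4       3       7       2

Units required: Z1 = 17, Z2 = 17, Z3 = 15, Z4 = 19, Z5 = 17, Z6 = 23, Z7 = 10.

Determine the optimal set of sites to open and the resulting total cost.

Open Dover, York and Vance; minimum total cost 497.

For any fixed open set, each client site goes to its cheapest open site; total = fixed + service.
{Dover, York, Vance}: Z1→York 2·17=34, Z2→Vance 2·17=34, Z3→York 6·15=90, Z4→Vance 4·19=76, Z5→York 2·17=34, Z6→Dover 4·23=92, Z7→Vance 5·10=50. Service 410; fixed 87; total 497.
{Dover, York, Vance, Sutton}: Z1→York 2·17=34, Z2→Vance 2·17=34, Z3→York 6·15=90, Z4→Vance 4·19=76, Z5→York 2·17=34, Z6→Dover 4·23=92, Z7→Sutton 2·10=20. Service 380; fixed 122; total 502.
{York, Vance, Sutton}: service 449 + fixed 71 = 520
{Farrow, Largo, Dover, York, Vance, Sutton}: Z1→York 2·17=34, Z2→Farrow 2·17=34, Z3→York 6·15=90, Z4→Largo 3·19=57, Z5→York 2·17=34, Z6→Dover 4·23=92, Z7→Sutton 2·10=20. Service 361; fixed 217; total 578.
No other subset beats 497.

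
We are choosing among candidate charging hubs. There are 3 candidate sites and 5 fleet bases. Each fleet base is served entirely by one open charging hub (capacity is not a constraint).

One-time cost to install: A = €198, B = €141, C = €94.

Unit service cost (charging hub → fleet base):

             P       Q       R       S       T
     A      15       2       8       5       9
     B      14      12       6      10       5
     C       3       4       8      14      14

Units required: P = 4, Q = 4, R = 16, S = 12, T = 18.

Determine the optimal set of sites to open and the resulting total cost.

For any fixed open set, each fleet base goes to its cheapest open site; total = fixed + service.
{B}: P→B 14·4=56, Q→B 12·4=48, R→B 6·16=96, S→B 10·12=120, T→B 5·18=90. Service 410; fixed 141; total 551.
{B, C}: P→C 3·4=12, Q→C 4·4=16, R→B 6·16=96, S→B 10·12=120, T→B 5·18=90. Service 334; fixed 235; total 569.
{A}: P→A 15·4=60, Q→A 2·4=8, R→A 8·16=128, S→A 5·12=60, T→A 9·18=162. Service 418; fixed 198; total 616.
{A, B, C}: service 266 + fixed 433 = 699
No other subset beats 551.

Open B only; minimum total cost 551.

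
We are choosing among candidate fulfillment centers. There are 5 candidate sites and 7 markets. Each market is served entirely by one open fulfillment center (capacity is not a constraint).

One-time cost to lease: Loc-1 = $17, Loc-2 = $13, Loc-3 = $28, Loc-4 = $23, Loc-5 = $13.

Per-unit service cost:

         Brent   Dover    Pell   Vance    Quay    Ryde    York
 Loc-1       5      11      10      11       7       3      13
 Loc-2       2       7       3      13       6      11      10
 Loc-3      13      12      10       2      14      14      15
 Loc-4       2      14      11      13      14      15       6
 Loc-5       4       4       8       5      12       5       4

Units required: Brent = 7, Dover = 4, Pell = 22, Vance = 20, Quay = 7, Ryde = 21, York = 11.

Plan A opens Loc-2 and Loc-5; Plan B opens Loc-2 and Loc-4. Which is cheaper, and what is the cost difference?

Plan A: {Loc-2, Loc-5}: Brent→Loc-2 2·7=14, Dover→Loc-5 4·4=16, Pell→Loc-2 3·22=66, Vance→Loc-5 5·20=100, Quay→Loc-2 6·7=42, Ryde→Loc-5 5·21=105, York→Loc-5 4·11=44. Service 387; fixed 26; total 413.
Plan B: {Loc-2, Loc-4}: Brent→Loc-2 2·7=14, Dover→Loc-2 7·4=28, Pell→Loc-2 3·22=66, Vance→Loc-2 13·20=260, Quay→Loc-2 6·7=42, Ryde→Loc-2 11·21=231, York→Loc-4 6·11=66. Service 707; fixed 36; total 743.
Difference: |413 − 743| = 330.

Plan A is cheaper by 330.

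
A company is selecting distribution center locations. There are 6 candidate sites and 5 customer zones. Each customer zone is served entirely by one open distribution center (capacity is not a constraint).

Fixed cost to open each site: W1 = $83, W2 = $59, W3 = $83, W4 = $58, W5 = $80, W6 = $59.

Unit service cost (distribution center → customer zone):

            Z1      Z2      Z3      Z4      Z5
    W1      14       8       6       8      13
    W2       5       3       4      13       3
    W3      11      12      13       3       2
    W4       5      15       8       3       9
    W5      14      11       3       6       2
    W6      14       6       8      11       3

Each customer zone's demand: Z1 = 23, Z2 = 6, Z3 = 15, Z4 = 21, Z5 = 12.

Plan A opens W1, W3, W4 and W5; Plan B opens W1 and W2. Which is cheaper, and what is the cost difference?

Plan A: {W1, W3, W4, W5}: Z1→W4 5·23=115, Z2→W1 8·6=48, Z3→W5 3·15=45, Z4→W3 3·21=63, Z5→W3 2·12=24. Service 295; fixed 304; total 599.
Plan B: {W1, W2}: Z1→W2 5·23=115, Z2→W2 3·6=18, Z3→W2 4·15=60, Z4→W1 8·21=168, Z5→W2 3·12=36. Service 397; fixed 142; total 539.
Difference: |599 − 539| = 60.

Plan B is cheaper by 60.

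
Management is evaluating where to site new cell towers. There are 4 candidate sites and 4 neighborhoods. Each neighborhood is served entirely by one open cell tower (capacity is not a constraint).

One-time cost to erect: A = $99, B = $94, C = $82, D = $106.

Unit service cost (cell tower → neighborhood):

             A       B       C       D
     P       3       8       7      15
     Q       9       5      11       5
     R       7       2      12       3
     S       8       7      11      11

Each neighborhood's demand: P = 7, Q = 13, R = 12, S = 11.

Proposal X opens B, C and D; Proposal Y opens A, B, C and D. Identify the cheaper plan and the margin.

Proposal X: {B, C, D}: P→C 7·7=49, Q→B 5·13=65, R→B 2·12=24, S→B 7·11=77. Service 215; fixed 282; total 497.
Proposal Y: {A, B, C, D}: P→A 3·7=21, Q→B 5·13=65, R→B 2·12=24, S→B 7·11=77. Service 187; fixed 381; total 568.
Difference: |497 − 568| = 71.

Proposal X is cheaper by 71.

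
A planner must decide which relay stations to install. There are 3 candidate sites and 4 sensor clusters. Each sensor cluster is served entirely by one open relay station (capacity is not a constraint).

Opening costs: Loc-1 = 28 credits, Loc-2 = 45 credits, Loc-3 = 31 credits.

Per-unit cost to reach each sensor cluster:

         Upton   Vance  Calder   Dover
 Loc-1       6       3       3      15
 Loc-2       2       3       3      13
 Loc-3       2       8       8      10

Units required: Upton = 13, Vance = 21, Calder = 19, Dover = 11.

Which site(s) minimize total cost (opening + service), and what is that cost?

Open Loc-1 and Loc-3; minimum total cost 315.

For any fixed open set, each sensor cluster goes to its cheapest open site; total = fixed + service.
{Loc-1, Loc-3}: Upton→Loc-3 2·13=26, Vance→Loc-1 3·21=63, Calder→Loc-1 3·19=57, Dover→Loc-3 10·11=110. Service 256; fixed 59; total 315.
{Loc-2, Loc-3}: service 256 + fixed 76 = 332
{Loc-2}: Upton→Loc-2 2·13=26, Vance→Loc-2 3·21=63, Calder→Loc-2 3·19=57, Dover→Loc-2 13·11=143. Service 289; fixed 45; total 334.
{Loc-1, Loc-2, Loc-3}: service 256 + fixed 104 = 360
(All 7 nonempty subsets were checked; Loc-1 and Loc-3 is lowest.)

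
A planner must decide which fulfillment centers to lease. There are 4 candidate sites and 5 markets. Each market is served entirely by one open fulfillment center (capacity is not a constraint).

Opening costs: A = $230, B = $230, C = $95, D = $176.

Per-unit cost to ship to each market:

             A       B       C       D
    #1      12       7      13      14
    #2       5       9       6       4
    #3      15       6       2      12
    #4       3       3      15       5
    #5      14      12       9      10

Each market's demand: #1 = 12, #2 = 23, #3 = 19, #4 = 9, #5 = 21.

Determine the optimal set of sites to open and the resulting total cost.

For any fixed open set, each market goes to its cheapest open site; total = fixed + service.
{C}: #1→C 13·12=156, #2→C 6·23=138, #3→C 2·19=38, #4→C 15·9=135, #5→C 9·21=189. Service 656; fixed 95; total 751.
{C, D}: #1→C 13·12=156, #2→D 4·23=92, #3→C 2·19=38, #4→D 5·9=45, #5→C 9·21=189. Service 520; fixed 271; total 791.
{B, C}: service 476 + fixed 325 = 801
{A, B, C, D}: #1→B 7·12=84, #2→D 4·23=92, #3→C 2·19=38, #4→A 3·9=27, #5→C 9·21=189. Service 430; fixed 731; total 1161.
(All 15 nonempty subsets were checked; C only is lowest.)

Open C only; minimum total cost 751.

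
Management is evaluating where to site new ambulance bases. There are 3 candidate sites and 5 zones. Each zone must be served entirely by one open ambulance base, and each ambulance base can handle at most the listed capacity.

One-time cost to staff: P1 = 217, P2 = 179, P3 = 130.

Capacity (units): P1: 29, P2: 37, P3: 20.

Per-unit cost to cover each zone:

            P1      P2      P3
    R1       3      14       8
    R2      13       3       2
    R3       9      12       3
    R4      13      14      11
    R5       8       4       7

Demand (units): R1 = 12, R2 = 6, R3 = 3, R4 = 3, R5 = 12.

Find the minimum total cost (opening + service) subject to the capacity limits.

Minimum total cost: 491

Open {P2}: R1→P2 14·12=168, R2→P2 3·6=18, R3→P2 12·3=36, R4→P2 14·3=42, R5→P2 4·12=48.
Loads: P2 carries 36/37. Service 312; fixed 179; total 491.
Next best feasible plan costs 513.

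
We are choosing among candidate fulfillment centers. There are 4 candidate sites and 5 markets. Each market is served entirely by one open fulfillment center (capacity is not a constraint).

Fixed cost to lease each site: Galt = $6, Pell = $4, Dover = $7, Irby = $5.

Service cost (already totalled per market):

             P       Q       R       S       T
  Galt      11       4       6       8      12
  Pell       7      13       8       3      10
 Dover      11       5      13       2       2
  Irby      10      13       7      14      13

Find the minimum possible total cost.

Minimum total cost: 35

For any fixed open set, each market goes to its cheapest open site; total = fixed + service.
{Pell, Dover}: P→Pell 7, Q→Dover 5, R→Pell 8, S→Dover 2, T→Dover 2. Service 24; fixed 11; total 35.
{Galt, Pell, Dover}: P→Pell 7, Q→Galt 4, R→Galt 6, S→Dover 2, T→Dover 2. Service 21; fixed 17; total 38.
{Galt, Dover}: service 25 + fixed 13 = 38
{Galt, Pell, Dover, Irby}: service 21 + fixed 22 = 43
(All 15 nonempty subsets were checked; Pell and Dover is lowest.)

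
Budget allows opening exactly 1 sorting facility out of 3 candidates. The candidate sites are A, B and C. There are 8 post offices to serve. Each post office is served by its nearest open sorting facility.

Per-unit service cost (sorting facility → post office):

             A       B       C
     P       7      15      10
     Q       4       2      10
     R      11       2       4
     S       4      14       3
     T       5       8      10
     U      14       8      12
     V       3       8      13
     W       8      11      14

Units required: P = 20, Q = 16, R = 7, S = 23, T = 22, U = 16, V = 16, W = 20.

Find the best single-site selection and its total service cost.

Choose A only; total service cost 915.

With exactly 1 open, each post office uses its cheapest among the chosen.
{A}: P→A 7·20=140, Q→A 4·16=64, R→A 11·7=77, S→A 4·23=92, T→A 5·22=110, U→A 14·16=224, V→A 3·16=48, W→A 8·20=160. Service cost 915.
{B}: service cost 1320
{C}: service cost 1357
Among all 3 size-1 choices, {A} is lowest.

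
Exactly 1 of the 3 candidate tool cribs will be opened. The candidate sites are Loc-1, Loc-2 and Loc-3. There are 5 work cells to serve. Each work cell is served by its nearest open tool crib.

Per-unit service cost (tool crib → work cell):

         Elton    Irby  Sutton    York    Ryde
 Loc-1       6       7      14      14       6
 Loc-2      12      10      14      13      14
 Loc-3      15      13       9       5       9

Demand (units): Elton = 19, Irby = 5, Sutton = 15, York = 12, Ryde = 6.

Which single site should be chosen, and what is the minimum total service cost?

With exactly 1 open, each work cell uses its cheapest among the chosen.
{Loc-1}: Elton→Loc-1 6·19=114, Irby→Loc-1 7·5=35, Sutton→Loc-1 14·15=210, York→Loc-1 14·12=168, Ryde→Loc-1 6·6=36. Service cost 563.
{Loc-3}: service cost 599
{Loc-2}: service cost 728
Among all 3 size-1 choices, {Loc-1} is lowest.

Choose Loc-1 only; total service cost 563.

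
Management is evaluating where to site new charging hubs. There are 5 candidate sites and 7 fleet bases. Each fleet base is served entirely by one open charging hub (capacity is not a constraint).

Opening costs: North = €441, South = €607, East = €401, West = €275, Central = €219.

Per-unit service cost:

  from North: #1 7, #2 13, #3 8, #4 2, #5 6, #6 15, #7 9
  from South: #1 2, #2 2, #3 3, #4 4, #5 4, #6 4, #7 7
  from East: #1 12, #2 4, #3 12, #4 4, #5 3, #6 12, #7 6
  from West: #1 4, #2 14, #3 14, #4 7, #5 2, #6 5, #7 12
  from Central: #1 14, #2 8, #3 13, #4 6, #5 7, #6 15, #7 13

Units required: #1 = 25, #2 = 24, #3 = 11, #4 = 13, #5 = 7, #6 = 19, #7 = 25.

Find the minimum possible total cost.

Minimum total cost: 1069

For any fixed open set, each fleet base goes to its cheapest open site; total = fixed + service.
{South}: #1→South 2·25=50, #2→South 2·24=48, #3→South 3·11=33, #4→South 4·13=52, #5→South 4·7=28, #6→South 4·19=76, #7→South 7·25=175. Service 462; fixed 607; total 1069.
{South, Central}: service 462 + fixed 826 = 1288
{East, West}: #1→West 4·25=100, #2→East 4·24=96, #3→East 12·11=132, #4→East 4·13=52, #5→West 2·7=14, #6→West 5·19=95, #7→East 6·25=150. Service 639; fixed 676; total 1315.
{North, South, East, West, Central}: service 397 + fixed 1943 = 2340
No other subset beats 1069.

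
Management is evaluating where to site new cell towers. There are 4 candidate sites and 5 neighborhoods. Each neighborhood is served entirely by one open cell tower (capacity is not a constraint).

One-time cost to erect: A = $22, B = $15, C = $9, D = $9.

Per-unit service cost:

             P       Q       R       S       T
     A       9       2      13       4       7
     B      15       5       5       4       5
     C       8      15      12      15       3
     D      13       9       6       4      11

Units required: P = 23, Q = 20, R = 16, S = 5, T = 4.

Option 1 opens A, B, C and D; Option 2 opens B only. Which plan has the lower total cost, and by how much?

Option 1 is cheaper by 189.

Option 1: {A, B, C, D}: P→C 8·23=184, Q→A 2·20=40, R→B 5·16=80, S→A 4·5=20, T→C 3·4=12. Service 336; fixed 55; total 391.
Option 2: {B}: P→B 15·23=345, Q→B 5·20=100, R→B 5·16=80, S→B 4·5=20, T→B 5·4=20. Service 565; fixed 15; total 580.
Difference: |391 − 580| = 189.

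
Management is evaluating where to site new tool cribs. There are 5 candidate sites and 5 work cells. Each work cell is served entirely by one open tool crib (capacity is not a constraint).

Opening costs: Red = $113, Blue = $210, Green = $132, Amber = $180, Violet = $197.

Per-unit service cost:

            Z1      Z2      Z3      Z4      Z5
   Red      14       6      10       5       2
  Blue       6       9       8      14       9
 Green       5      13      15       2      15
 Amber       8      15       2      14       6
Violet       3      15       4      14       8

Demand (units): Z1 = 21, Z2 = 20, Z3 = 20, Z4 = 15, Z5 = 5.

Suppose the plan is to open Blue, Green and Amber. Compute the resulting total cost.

Total cost: 907

Each work cell is assigned to its cheapest site among the open ones.
{Blue, Green, Amber}: Z1→Green 5·21=105, Z2→Blue 9·20=180, Z3→Amber 2·20=40, Z4→Green 2·15=30, Z5→Amber 6·5=30. Service 385; fixed 522; total 907.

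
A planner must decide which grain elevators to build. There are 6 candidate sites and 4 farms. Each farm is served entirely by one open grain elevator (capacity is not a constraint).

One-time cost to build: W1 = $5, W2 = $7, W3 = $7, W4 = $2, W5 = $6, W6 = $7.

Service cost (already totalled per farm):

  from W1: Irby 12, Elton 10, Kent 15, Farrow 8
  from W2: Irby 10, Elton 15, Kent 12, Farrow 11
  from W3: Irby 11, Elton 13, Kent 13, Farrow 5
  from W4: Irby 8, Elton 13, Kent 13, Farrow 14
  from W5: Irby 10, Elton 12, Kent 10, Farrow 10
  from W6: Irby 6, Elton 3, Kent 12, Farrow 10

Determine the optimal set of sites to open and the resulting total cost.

For any fixed open set, each farm goes to its cheapest open site; total = fixed + service.
{W6}: Irby→W6 6, Elton→W6 3, Kent→W6 12, Farrow→W6 10. Service 31; fixed 7; total 38.
{W3, W6}: service 26 + fixed 14 = 40
{W4, W6}: service 31 + fixed 9 = 40
{W1, W2, W3, W4, W5, W6}: Irby→W6 6, Elton→W6 3, Kent→W5 10, Farrow→W3 5. Service 24; fixed 34; total 58.
No other subset beats 38.

Open W6 only; minimum total cost 38.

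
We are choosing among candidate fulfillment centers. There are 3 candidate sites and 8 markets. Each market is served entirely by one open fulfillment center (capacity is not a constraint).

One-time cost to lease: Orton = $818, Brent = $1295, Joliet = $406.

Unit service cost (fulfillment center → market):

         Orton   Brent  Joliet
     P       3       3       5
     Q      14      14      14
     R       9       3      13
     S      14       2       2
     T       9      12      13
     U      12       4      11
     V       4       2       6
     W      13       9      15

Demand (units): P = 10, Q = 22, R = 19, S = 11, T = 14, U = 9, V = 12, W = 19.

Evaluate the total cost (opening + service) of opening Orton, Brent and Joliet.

Total cost: 3293

Each market is assigned to its cheapest site among the open ones.
{Orton, Brent, Joliet}: P→Orton 3·10=30, Q→Orton 14·22=308, R→Brent 3·19=57, S→Brent 2·11=22, T→Orton 9·14=126, U→Brent 4·9=36, V→Brent 2·12=24, W→Brent 9·19=171. Service 774; fixed 2519; total 3293.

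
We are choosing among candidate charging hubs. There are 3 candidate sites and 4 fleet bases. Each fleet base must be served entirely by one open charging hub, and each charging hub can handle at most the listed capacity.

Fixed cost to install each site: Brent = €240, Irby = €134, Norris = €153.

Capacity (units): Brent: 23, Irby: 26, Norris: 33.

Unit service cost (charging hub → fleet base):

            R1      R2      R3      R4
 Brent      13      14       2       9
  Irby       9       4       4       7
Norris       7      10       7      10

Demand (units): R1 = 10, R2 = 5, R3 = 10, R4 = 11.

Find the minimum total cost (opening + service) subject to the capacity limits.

Open {Irby, Norris}: R1→Norris 7·10=70, R2→Irby 4·5=20, R3→Irby 4·10=40, R4→Irby 7·11=77.
Loads: Irby carries 26/26, Norris carries 10/33. Service 207; fixed 287; total 494.
Next best feasible plan costs 524.

Minimum total cost: 494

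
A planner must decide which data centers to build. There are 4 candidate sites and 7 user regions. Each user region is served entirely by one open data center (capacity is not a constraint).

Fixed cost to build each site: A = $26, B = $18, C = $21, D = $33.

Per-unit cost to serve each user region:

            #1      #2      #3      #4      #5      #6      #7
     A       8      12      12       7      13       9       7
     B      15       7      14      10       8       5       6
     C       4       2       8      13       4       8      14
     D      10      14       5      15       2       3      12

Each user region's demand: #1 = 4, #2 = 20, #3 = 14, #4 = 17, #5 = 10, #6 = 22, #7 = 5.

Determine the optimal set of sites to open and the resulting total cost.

Open A, C and D; minimum total cost 446.

For any fixed open set, each user region goes to its cheapest open site; total = fixed + service.
{A, C, D}: #1→C 4·4=16, #2→C 2·20=40, #3→D 5·14=70, #4→A 7·17=119, #5→D 2·10=20, #6→D 3·22=66, #7→A 7·5=35. Service 366; fixed 80; total 446.
{A, B, C, D}: service 361 + fixed 98 = 459
{B, C, D}: service 412 + fixed 72 = 484
{B}: #1→B 15·4=60, #2→B 7·20=140, #3→B 14·14=196, #4→B 10·17=170, #5→B 8·10=80, #6→B 5·22=110, #7→B 6·5=30. Service 786; fixed 18; total 804.
(All 15 nonempty subsets were checked; A, C and D is lowest.)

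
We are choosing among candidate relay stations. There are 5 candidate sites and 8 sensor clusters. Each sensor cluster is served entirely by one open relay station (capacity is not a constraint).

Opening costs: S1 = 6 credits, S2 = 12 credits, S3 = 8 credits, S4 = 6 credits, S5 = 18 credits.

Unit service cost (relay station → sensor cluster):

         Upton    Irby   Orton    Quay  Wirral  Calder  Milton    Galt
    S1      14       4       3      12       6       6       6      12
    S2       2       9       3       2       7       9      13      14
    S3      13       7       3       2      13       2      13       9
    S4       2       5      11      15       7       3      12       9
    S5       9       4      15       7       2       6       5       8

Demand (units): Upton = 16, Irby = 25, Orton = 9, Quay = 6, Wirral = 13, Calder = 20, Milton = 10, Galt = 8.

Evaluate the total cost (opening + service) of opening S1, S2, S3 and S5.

Each sensor cluster is assigned to its cheapest site among the open ones.
{S1, S2, S3, S5}: Upton→S2 2·16=32, Irby→S1 4·25=100, Orton→S1 3·9=27, Quay→S2 2·6=12, Wirral→S5 2·13=26, Calder→S3 2·20=40, Milton→S5 5·10=50, Galt→S5 8·8=64. Service 351; fixed 44; total 395.

Total cost: 395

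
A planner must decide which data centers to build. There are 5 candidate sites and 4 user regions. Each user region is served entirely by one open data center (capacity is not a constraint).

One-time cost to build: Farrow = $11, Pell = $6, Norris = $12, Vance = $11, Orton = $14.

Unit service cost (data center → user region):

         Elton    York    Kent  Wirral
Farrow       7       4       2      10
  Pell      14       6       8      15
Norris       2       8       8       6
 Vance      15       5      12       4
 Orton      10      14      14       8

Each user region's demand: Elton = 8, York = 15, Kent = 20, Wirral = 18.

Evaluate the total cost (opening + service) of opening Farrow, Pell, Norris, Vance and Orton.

Each user region is assigned to its cheapest site among the open ones.
{Farrow, Pell, Norris, Vance, Orton}: Elton→Norris 2·8=16, York→Farrow 4·15=60, Kent→Farrow 2·20=40, Wirral→Vance 4·18=72. Service 188; fixed 54; total 242.

Total cost: 242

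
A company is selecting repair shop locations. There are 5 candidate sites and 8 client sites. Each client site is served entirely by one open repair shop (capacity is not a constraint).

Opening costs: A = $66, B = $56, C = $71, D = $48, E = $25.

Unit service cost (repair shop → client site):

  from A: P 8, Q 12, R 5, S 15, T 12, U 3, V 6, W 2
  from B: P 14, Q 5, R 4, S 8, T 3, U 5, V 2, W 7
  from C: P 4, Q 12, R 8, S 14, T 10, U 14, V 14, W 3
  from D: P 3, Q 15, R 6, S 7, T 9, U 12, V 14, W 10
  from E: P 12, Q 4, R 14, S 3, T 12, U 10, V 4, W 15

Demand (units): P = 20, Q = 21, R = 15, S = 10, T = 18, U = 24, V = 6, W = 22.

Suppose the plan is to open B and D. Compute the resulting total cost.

Total cost: 739

Each client site is assigned to its cheapest site among the open ones.
{B, D}: P→D 3·20=60, Q→B 5·21=105, R→B 4·15=60, S→D 7·10=70, T→B 3·18=54, U→B 5·24=120, V→B 2·6=12, W→B 7·22=154. Service 635; fixed 104; total 739.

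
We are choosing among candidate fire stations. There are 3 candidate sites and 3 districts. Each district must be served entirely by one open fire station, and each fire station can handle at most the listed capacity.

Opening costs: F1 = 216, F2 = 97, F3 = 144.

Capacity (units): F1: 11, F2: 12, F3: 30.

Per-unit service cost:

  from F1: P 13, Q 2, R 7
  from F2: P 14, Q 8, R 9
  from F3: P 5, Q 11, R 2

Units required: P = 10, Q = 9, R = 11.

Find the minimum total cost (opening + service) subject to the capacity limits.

Minimum total cost: 315

Open {F3}: P→F3 5·10=50, Q→F3 11·9=99, R→F3 2·11=22.
Loads: F3 carries 30/30. Service 171; fixed 144; total 315.
Next best feasible plan costs 385.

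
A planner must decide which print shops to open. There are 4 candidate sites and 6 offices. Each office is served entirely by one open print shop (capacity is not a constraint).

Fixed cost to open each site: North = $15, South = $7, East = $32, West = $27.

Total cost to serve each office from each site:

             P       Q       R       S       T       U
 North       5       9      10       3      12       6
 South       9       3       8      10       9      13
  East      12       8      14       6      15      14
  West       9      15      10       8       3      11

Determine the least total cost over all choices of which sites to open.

Minimum total cost: 56

For any fixed open set, each office goes to its cheapest open site; total = fixed + service.
{North, South}: P→North 5, Q→South 3, R→South 8, S→North 3, T→South 9, U→North 6. Service 34; fixed 22; total 56.
{South}: service 52 + fixed 7 = 59
{North}: P→North 5, Q→North 9, R→North 10, S→North 3, T→North 12, U→North 6. Service 45; fixed 15; total 60.
{North, South, East, West}: service 28 + fixed 81 = 109
(All 15 nonempty subsets were checked; North and South is lowest.)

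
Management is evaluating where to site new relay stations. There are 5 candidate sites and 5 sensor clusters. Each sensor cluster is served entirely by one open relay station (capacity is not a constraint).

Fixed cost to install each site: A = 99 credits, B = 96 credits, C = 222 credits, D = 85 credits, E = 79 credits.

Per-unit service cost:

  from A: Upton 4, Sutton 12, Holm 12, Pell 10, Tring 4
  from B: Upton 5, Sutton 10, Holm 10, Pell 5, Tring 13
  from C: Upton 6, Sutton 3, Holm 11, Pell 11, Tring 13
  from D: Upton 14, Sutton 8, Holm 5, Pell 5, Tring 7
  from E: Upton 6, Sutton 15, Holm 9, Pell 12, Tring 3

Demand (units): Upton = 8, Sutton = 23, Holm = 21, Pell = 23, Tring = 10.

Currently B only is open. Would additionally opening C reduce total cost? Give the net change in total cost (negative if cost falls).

Current service cost with {B}: 725.
Adding C: each sensor cluster re-picks its cheapest; new service cost 564, saving 161.
Extra fixed cost: 222. Net change = 222 − 161 = 61.
(Totals: 821 → 882.)

No — net change +61 (cost rises by 61).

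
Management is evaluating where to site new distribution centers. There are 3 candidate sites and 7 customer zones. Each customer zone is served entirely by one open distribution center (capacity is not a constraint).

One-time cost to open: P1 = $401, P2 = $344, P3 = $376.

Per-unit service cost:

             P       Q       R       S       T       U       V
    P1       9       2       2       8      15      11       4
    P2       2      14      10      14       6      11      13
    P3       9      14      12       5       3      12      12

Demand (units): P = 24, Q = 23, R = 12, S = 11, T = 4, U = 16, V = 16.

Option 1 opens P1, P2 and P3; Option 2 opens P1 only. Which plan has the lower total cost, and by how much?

Option 1: {P1, P2, P3}: P→P2 2·24=48, Q→P1 2·23=46, R→P1 2·12=24, S→P3 5·11=55, T→P3 3·4=12, U→P1 11·16=176, V→P1 4·16=64. Service 425; fixed 1121; total 1546.
Option 2: {P1}: P→P1 9·24=216, Q→P1 2·23=46, R→P1 2·12=24, S→P1 8·11=88, T→P1 15·4=60, U→P1 11·16=176, V→P1 4·16=64. Service 674; fixed 401; total 1075.
Difference: |1546 − 1075| = 471.

Option 2 is cheaper by 471.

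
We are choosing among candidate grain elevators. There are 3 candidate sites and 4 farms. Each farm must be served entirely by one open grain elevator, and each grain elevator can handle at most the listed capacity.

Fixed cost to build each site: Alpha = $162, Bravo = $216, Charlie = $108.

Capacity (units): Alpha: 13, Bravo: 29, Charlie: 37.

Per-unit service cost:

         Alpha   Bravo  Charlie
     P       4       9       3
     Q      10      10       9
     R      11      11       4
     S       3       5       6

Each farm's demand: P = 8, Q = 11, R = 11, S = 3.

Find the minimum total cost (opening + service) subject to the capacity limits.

Open {Charlie}: P→Charlie 3·8=24, Q→Charlie 9·11=99, R→Charlie 4·11=44, S→Charlie 6·3=18.
Loads: Charlie carries 33/37. Service 185; fixed 108; total 293.
Next best feasible plan costs 446.

Minimum total cost: 293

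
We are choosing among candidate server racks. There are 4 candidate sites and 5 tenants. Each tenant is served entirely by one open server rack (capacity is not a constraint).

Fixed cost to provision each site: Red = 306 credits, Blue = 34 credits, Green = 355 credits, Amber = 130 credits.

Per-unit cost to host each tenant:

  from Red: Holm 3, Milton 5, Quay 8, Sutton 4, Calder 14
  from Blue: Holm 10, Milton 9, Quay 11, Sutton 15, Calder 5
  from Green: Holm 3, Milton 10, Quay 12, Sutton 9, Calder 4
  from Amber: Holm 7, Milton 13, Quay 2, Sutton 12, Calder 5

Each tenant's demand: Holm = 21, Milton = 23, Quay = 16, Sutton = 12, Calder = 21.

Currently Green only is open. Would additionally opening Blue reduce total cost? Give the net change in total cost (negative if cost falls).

Current service cost with {Green}: 677.
Adding Blue: each tenant re-picks its cheapest; new service cost 638, saving 39.
Extra fixed cost: 34. Net change = 34 − 39 = -5.
(Totals: 1032 → 1027.)

Yes — net change −5 (cost falls by 5).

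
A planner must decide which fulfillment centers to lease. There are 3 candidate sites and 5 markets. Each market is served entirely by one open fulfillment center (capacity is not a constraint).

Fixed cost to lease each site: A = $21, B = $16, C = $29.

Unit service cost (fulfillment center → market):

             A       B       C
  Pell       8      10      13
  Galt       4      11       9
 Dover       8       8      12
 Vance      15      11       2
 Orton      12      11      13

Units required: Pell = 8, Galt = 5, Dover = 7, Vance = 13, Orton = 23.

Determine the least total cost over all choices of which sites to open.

Minimum total cost: 485

For any fixed open set, each market goes to its cheapest open site; total = fixed + service.
{A, B, C}: Pell→A 8·8=64, Galt→A 4·5=20, Dover→A 8·7=56, Vance→C 2·13=26, Orton→B 11·23=253. Service 419; fixed 66; total 485.
{A, C}: service 442 + fixed 50 = 492
{B, C}: Pell→B 10·8=80, Galt→C 9·5=45, Dover→B 8·7=56, Vance→C 2·13=26, Orton→B 11·23=253. Service 460; fixed 45; total 505.
{B}: service 587 + fixed 16 = 603
No other subset beats 485.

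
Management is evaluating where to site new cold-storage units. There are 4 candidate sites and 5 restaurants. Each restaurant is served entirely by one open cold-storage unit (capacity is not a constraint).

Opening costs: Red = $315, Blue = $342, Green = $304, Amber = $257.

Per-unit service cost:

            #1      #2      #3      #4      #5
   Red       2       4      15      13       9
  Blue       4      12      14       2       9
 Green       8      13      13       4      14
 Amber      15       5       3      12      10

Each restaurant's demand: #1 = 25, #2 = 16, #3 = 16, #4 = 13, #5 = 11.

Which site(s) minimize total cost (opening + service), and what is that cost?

For any fixed open set, each restaurant goes to its cheapest open site; total = fixed + service.
{Red}: #1→Red 2·25=50, #2→Red 4·16=64, #3→Red 15·16=240, #4→Red 13·13=169, #5→Red 9·11=99. Service 622; fixed 315; total 937.
{Blue, Amber}: #1→Blue 4·25=100, #2→Amber 5·16=80, #3→Amber 3·16=48, #4→Blue 2·13=26, #5→Blue 9·11=99. Service 353; fixed 599; total 952.
{Blue}: service 641 + fixed 342 = 983
{Red, Blue, Green, Amber}: service 287 + fixed 1218 = 1505
No other subset beats 937.

Open Red only; minimum total cost 937.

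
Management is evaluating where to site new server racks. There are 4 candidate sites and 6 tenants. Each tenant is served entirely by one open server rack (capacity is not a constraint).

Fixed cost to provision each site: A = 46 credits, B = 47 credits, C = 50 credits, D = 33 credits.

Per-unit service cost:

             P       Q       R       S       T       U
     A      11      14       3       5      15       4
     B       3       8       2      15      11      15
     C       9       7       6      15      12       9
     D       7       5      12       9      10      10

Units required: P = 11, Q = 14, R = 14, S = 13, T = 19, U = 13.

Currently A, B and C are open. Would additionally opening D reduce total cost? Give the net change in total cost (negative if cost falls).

Yes — net change −14 (cost falls by 14).

Current service cost with {A, B, C}: 485.
Adding D: each tenant re-picks its cheapest; new service cost 438, saving 47.
Extra fixed cost: 33. Net change = 33 − 47 = -14.
(Totals: 628 → 614.)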